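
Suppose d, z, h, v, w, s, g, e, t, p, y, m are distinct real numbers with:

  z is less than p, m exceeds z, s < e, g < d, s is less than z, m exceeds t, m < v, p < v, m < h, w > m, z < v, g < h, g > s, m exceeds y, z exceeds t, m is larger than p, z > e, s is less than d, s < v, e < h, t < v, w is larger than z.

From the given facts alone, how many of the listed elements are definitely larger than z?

5

The elements the relations force above z are p, m, w, h, v — no chain reaches any other.
That is 5.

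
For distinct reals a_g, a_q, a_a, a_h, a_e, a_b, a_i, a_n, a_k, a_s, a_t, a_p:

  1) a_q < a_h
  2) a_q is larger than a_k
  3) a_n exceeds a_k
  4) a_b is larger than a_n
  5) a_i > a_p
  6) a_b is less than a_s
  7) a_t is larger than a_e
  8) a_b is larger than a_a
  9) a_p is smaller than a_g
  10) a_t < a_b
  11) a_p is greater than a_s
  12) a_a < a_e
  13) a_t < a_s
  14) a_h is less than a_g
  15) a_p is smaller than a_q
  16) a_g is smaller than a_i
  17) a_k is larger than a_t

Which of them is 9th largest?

a_k

Piecing the relations together gives one ordering: a_a < a_e < a_t < a_k < a_n < a_b < a_s < a_p < a_q < a_h < a_g < a_i.
Counting 9 from the largest end gives a_k.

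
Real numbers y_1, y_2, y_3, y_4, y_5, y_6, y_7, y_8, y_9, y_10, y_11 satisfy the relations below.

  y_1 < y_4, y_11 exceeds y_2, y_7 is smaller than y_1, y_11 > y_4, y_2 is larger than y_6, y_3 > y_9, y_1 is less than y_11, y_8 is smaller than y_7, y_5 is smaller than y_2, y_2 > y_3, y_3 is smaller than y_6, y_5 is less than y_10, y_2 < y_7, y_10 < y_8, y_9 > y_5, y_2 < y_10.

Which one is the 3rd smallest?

y_3

Chaining the given pairs: y_5 < y_9 < y_3 < y_6 < y_2 < y_10 < y_8 < y_7 < y_1 < y_4 < y_11.
The 3rd smallest is y_3.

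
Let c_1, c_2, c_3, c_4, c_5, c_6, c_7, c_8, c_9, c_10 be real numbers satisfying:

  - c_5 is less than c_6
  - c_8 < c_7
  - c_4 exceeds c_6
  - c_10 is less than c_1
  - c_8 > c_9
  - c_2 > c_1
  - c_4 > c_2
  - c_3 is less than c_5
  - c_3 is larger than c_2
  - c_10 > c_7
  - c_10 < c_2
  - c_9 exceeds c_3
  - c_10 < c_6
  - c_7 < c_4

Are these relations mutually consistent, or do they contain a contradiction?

We have c_3 < c_9 stated directly, yet also c_9 < c_8 < c_7 < c_10 < c_1 < c_2 < c_3 by chaining the others — so c_9 < c_3. Contradiction.

inconsistent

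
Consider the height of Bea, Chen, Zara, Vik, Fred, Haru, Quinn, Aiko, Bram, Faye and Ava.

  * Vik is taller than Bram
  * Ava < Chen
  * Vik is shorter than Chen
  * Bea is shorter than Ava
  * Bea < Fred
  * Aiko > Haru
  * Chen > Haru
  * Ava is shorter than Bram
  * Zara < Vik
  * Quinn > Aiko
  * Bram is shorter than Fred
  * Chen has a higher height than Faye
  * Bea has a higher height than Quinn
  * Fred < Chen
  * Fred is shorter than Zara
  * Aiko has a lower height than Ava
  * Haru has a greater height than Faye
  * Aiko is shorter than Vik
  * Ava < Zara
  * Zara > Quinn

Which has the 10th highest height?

Haru

The consecutive relations fix a unique order: Faye < Haru < Aiko < Quinn < Bea < Ava < Bram < Fred < Zara < Vik < Chen.
Counting 10 from the largest end gives Haru.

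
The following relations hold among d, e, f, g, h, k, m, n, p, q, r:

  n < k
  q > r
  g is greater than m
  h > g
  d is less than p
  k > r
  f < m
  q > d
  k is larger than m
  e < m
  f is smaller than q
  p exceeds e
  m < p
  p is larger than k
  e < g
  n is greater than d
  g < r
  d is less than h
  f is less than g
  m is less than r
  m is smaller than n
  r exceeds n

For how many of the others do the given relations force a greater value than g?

5

From g the given relations immediately reach r, h.
From those, k, q — 4 in total.
From those, p — 5 in total.
Nothing else is reachable above g; 5 in all.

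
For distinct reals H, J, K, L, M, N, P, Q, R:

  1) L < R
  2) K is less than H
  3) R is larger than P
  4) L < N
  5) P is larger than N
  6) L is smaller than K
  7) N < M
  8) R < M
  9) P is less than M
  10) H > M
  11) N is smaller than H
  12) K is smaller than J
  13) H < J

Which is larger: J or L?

Link the given pairs in sequence: L < N; N < P; P < R; R < M; M < H; H < J.
Together: L < N < P < R < M < H < J.
So L < J; J is the larger of the two.

J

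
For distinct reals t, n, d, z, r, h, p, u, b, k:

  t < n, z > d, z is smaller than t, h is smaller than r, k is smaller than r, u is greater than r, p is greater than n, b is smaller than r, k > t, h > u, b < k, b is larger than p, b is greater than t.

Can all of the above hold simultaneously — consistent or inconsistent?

We have h < r stated directly, yet also r < u < h by chaining the others — so r < h. Contradiction.

inconsistent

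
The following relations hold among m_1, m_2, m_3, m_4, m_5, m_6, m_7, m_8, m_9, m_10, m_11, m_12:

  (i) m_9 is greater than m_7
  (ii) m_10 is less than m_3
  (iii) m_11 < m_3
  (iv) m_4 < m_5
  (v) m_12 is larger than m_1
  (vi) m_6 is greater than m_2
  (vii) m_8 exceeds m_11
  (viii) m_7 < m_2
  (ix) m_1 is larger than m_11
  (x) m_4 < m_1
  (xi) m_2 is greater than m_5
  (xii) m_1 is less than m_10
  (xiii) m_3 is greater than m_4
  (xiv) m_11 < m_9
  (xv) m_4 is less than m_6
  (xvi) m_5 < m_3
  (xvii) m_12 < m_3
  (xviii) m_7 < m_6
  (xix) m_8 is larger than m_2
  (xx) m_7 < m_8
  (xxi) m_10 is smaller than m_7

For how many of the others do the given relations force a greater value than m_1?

8

From m_1 the given relations immediately reach m_12, m_10.
From those, m_7, m_3 — 4 in total.
From those, m_2, m_6, m_9, m_8 — 8 in total.
No other element is forced above m_1 by the given relations, so the count is 8.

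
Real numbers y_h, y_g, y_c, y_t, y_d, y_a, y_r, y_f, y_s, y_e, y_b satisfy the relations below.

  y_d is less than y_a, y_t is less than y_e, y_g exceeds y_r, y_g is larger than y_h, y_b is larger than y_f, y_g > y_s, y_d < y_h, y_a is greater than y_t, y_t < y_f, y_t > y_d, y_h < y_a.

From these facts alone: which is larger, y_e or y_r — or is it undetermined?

Following every chain through y_r: above y_r we get y_g.
y_e is not reached, and no chain runs the other way from y_e to y_r.
So the given relations leave the order of y_r and y_e undetermined.

undetermined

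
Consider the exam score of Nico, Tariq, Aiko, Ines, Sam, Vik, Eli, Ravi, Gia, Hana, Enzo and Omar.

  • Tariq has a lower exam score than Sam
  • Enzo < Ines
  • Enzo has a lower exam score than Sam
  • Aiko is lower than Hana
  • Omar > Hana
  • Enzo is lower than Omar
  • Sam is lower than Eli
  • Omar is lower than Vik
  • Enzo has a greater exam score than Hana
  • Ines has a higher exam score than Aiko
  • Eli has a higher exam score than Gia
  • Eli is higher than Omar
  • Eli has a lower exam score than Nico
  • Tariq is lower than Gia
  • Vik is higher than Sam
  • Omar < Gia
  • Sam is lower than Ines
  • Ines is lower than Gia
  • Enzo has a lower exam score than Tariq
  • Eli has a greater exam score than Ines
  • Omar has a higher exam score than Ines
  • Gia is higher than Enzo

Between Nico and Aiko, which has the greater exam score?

Aiko < Hana and Hana < Enzo give Aiko < Enzo.
With Enzo < Tariq: Aiko < Hana < Enzo < Tariq.
Then Tariq < Sam extends the chain to Sam.
Then Sam < Ines extends the chain to Ines.
With Ines < Omar: Aiko < Hana < Enzo < Tariq < Sam < Ines < Omar.
With Omar < Gia: Aiko < Hana < Enzo < Tariq < Sam < Ines < Omar < Gia.
Then Gia < Eli extends the chain to Eli.
With Eli < Nico: Aiko < Hana < Enzo < Tariq < Sam < Ines < Omar < Gia < Eli < Nico.
So Aiko < Nico; Nico is the higher of the two.

Nico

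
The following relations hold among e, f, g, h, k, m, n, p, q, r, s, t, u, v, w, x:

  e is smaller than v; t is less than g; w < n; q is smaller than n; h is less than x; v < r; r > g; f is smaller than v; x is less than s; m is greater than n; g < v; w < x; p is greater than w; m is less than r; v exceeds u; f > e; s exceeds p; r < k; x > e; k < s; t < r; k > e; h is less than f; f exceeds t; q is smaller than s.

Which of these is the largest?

Chaining downward from s: directly below it, q, x, p, k; then e, w, h, r; then t, g, m, v; then u, n, f.
That covers every other element, and nothing is given above s, so s is the largest.

s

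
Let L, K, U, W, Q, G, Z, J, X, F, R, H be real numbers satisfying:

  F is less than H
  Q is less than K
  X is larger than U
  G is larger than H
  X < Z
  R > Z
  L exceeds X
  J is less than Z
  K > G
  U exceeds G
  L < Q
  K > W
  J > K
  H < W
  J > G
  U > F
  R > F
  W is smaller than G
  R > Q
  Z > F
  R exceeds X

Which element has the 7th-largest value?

X

Piecing the relations together gives one ordering: F < H < W < G < U < X < L < Q < K < J < Z < R.
Counting 7 from the largest end gives X.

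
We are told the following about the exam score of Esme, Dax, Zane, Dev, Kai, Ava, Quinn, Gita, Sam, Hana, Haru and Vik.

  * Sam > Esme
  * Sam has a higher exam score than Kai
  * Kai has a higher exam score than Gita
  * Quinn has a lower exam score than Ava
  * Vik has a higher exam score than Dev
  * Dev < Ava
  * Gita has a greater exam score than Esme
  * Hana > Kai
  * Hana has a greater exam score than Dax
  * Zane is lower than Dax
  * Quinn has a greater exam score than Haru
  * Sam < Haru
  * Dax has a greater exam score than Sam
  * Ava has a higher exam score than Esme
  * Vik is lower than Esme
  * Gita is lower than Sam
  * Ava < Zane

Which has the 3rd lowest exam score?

The consecutive relations fix a unique order: Dev < Vik < Esme < Gita < Kai < Sam < Haru < Quinn < Ava < Zane < Dax < Hana.
Counting 3 from the smallest end gives Esme.

Esme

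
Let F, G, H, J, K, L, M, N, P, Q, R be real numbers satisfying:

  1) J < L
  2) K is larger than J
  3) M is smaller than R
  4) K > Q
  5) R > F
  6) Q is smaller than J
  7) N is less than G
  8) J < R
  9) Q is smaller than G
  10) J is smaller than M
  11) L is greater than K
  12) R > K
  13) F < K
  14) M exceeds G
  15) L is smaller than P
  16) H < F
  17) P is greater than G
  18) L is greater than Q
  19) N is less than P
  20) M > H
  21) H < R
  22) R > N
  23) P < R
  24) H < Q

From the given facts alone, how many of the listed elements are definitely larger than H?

9

From H the given relations immediately reach Q, M, F, R.
From those, G, J, K, L — 8 in total.
From those, P — 9 in total.
No other element is forced above H by the given relations, so the count is 9.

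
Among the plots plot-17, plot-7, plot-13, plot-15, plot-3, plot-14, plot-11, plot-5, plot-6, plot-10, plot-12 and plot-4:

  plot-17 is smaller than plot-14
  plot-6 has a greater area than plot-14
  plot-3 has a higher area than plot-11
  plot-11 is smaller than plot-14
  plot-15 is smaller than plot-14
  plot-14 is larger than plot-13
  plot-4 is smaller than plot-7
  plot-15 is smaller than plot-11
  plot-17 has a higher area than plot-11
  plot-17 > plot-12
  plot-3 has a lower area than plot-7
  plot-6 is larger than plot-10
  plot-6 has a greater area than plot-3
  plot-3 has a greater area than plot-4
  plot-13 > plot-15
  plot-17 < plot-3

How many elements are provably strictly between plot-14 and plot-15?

The relations place plot-15 below plot-14. An element lies strictly between them when it is forced above plot-15 and also forced below plot-14.
Above plot-15: {plot-13, plot-11, plot-17, plot-3, plot-7, plot-6}. Below plot-14: {plot-13, plot-12, plot-11, plot-17}.
Intersection: {plot-13, plot-11, plot-17} — 3.

3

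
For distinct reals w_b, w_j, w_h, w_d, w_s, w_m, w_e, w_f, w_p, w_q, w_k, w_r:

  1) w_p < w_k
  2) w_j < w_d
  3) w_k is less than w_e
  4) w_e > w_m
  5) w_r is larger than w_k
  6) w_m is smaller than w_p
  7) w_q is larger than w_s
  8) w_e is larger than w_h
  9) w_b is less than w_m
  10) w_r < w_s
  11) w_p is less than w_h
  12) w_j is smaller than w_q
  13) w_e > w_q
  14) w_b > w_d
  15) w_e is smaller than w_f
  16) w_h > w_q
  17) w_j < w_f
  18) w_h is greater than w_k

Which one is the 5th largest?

w_s

Piecing the relations together gives one ordering: w_j < w_d < w_b < w_m < w_p < w_k < w_r < w_s < w_q < w_h < w_e < w_f.
Counting 5 from the largest end gives w_s.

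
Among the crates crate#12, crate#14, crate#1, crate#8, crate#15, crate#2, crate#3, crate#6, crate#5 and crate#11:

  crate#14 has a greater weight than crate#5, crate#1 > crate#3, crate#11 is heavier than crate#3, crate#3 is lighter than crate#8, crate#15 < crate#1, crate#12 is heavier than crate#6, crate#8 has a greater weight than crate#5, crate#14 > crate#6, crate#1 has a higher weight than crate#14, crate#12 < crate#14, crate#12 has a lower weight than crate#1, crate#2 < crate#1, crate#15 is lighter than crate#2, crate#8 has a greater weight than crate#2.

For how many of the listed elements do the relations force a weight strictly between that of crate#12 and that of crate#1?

1

Chaining upward from crate#12 reaches: crate#14.
Chaining downward from crate#1 reaches: crate#6, crate#15, crate#3, crate#5, crate#2, crate#14.
Strictly between crate#12 and crate#1 are those in both lists: crate#14 — 1 element.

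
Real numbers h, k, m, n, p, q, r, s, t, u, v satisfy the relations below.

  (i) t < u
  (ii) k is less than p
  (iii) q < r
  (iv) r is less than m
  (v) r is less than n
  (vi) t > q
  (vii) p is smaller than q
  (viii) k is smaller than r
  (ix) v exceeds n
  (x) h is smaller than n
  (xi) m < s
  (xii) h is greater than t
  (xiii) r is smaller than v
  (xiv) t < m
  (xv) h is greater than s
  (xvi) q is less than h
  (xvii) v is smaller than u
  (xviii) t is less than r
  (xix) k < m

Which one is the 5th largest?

s

The consecutive relations fix a unique order: k < p < q < t < r < m < s < h < n < v < u.
Counting 5 from the largest end gives s.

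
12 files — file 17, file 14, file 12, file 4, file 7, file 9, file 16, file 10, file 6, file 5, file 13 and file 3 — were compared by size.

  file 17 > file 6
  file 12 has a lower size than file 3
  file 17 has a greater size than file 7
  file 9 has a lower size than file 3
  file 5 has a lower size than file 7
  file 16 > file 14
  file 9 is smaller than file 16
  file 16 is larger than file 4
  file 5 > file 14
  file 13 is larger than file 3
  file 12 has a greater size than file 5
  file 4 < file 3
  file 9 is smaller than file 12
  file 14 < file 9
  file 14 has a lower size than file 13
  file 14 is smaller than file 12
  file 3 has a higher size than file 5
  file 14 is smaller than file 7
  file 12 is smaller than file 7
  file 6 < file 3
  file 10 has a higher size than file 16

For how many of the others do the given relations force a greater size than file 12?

The elements the relations force above file 12 are file 3, file 7, file 17, file 13 — no chain reaches any other.
That is 4.

4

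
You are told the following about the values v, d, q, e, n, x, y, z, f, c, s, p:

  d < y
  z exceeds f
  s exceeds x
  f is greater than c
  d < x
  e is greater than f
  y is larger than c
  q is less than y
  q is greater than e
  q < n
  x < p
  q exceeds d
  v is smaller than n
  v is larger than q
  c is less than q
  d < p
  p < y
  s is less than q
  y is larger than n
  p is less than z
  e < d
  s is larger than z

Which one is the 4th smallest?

d

Piecing the relations together gives one ordering: c < f < e < d < x < p < z < s < q < v < n < y.
Counting 4 from the smallest end gives d.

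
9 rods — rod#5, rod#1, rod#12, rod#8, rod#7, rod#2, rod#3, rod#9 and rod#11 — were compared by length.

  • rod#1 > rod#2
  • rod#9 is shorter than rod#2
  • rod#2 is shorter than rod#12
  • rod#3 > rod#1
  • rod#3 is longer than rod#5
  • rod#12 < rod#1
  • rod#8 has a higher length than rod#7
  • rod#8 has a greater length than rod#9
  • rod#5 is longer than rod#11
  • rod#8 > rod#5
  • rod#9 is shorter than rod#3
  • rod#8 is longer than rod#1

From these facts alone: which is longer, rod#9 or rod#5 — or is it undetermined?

undetermined

Following every chain through rod#9: above rod#9 we get rod#2, rod#12, rod#1, rod#3, rod#8.
rod#5 is not reached, and no chain runs the other way from rod#5 to rod#9.
So the given relations leave the order of rod#9 and rod#5 undetermined.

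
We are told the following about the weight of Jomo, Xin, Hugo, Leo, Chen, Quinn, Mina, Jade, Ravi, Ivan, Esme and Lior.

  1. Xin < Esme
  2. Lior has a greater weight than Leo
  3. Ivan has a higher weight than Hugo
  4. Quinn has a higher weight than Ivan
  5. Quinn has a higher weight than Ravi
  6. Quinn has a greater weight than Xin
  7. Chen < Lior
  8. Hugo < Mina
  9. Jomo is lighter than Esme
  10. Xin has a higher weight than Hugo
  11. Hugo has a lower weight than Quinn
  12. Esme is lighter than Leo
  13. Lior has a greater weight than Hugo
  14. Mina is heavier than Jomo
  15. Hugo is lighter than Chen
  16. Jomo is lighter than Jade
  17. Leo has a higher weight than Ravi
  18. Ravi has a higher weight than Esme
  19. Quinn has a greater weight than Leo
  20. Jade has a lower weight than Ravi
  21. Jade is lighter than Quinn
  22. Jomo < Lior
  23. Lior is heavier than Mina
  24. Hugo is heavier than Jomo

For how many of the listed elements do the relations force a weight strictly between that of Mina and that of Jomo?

Chaining upward from Jomo reaches: Hugo, Ivan, Jade, Xin, Esme, Ravi, Leo, Chen, Lior, Quinn.
Chaining downward from Mina reaches: Hugo.
Strictly between Jomo and Mina are those in both lists: Hugo — 1 element.

1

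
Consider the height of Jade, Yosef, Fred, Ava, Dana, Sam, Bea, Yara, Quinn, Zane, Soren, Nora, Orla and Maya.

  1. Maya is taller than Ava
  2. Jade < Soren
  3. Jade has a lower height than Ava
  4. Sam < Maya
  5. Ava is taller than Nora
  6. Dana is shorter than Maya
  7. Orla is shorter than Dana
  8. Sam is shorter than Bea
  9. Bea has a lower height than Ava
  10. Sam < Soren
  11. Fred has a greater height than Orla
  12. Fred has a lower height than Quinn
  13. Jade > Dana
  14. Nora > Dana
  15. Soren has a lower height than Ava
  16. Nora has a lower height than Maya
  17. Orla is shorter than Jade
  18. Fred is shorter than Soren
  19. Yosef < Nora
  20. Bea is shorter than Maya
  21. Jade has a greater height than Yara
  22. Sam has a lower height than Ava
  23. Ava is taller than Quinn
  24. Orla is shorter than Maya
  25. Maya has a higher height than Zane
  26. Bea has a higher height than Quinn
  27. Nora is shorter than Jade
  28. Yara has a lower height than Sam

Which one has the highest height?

Maya

Chaining downward from Maya: directly below it, Zane, Orla, Dana, Sam, Nora, Bea, Ava; then Yara, Yosef, Jade, Quinn, Soren; then Fred.
That covers every other element, and nothing is given above Maya, so Maya is the highest height.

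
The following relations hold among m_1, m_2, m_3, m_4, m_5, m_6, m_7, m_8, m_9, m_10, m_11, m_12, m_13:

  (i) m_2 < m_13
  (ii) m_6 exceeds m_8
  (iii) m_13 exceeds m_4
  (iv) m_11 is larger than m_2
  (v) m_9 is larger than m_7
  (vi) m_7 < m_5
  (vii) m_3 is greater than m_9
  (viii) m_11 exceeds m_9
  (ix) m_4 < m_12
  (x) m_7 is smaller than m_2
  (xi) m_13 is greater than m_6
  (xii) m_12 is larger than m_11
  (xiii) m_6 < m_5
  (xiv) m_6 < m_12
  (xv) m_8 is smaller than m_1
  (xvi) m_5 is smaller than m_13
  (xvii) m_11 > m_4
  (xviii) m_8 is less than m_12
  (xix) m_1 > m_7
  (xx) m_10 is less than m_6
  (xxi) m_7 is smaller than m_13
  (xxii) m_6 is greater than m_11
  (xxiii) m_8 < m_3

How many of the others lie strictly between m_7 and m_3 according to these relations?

1

The relations place m_7 below m_3. An element lies strictly between them when it is forced above m_7 and also forced below m_3.
Above m_7: {m_9, m_2, m_11, m_1, m_6, m_12, m_5, m_13}. Below m_3: {m_8, m_9}.
Intersection: {m_9} — 1.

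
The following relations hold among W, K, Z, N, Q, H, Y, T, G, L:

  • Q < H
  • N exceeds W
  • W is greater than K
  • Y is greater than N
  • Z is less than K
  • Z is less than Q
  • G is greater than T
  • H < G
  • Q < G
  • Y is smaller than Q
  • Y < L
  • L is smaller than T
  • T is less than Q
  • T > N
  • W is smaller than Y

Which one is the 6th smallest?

Chaining the given pairs: Z < K < W < N < Y < L < T < Q < H < G.
The 6th smallest is L.

L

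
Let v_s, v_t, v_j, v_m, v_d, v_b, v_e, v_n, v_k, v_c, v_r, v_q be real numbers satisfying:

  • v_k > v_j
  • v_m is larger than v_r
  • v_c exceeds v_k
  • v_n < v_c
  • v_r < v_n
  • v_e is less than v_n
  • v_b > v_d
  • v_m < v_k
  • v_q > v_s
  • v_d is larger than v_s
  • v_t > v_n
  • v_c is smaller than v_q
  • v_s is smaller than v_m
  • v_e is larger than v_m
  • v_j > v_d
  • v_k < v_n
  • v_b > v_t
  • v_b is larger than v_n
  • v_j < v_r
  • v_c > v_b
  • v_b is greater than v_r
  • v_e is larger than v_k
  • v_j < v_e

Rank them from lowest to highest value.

v_s < v_d < v_j < v_r < v_m < v_k < v_e < v_n < v_t < v_b < v_c < v_q

The consecutive links are each given: v_s < v_d; v_d < v_j; v_j < v_r; v_r < v_m; v_m < v_k; v_k < v_e; v_e < v_n; v_n < v_t; v_t < v_b; v_b < v_c; v_c < v_q.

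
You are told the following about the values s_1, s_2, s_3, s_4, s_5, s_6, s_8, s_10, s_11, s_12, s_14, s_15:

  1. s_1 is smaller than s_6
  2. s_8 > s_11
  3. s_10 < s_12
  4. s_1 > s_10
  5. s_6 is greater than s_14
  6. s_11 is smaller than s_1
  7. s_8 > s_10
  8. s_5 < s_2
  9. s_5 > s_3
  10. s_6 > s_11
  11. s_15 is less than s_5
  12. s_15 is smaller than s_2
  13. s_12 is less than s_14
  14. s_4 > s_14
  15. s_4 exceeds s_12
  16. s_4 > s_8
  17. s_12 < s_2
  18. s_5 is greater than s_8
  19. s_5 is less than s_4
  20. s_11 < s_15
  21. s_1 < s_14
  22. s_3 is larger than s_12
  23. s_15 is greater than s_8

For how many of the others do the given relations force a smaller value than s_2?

7

From s_2 the given relations immediately reach s_12, s_15, s_5.
From those, s_10, s_11, s_8, s_3 — 7 in total.
Nothing else is reachable below s_2; 7 in all.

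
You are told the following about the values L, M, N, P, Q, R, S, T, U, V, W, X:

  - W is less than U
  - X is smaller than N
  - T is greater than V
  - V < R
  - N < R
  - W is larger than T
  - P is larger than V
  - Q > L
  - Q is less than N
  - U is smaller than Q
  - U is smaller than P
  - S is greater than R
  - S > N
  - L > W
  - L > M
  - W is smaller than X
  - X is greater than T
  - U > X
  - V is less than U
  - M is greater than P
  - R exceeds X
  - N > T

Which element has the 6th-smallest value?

Chaining the given pairs: V < T < W < X < U < P < M < L < Q < N < R < S.
The 6th smallest is P.

P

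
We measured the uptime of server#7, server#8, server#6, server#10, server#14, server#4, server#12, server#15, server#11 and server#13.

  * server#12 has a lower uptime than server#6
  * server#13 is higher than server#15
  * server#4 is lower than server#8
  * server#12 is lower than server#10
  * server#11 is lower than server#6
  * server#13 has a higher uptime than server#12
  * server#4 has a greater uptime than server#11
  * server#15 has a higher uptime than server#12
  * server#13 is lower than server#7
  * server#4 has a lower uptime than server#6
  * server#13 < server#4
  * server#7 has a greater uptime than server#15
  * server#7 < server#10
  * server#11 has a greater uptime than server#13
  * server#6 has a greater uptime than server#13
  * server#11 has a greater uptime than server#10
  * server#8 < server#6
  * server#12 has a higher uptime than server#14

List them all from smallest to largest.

server#14 < server#12 < server#15 < server#13 < server#7 < server#10 < server#11 < server#4 < server#8 < server#6

The consecutive links are each given: server#14 < server#12; server#12 < server#15; server#15 < server#13; server#13 < server#7; server#7 < server#10; server#10 < server#11; server#11 < server#4; server#4 < server#8; server#8 < server#6.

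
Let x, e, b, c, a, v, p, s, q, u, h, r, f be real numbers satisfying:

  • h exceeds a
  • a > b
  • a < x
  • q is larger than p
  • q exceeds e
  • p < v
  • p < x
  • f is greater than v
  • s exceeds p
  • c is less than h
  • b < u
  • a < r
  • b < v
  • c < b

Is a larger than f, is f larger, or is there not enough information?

undetermined

Following every chain through a: above a we get x, h, r; below a we get c, b.
f is not reached, and no chain runs the other way from f to a.
So the given relations leave the order of a and f undetermined.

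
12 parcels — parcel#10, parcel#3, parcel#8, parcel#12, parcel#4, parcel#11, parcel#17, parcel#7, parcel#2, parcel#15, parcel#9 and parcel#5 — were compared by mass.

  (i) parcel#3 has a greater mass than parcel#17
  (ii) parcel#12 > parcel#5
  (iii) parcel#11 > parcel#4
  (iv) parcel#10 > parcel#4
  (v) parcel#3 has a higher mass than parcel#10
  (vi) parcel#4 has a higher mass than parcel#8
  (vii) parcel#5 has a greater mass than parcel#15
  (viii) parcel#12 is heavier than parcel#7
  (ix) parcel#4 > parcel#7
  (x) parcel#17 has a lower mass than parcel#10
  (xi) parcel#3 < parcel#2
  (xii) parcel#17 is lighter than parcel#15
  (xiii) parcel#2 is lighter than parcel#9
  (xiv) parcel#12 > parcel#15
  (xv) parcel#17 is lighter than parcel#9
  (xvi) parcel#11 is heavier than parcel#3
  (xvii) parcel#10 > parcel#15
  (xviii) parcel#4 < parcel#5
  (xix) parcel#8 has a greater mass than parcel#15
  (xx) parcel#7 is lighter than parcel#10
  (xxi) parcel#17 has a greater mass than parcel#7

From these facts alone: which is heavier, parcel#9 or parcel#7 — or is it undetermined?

parcel#9

parcel#7 < parcel#17 and parcel#17 < parcel#15 give parcel#7 < parcel#15.
With parcel#15 < parcel#8: parcel#7 < parcel#17 < parcel#15 < parcel#8.
Then parcel#8 < parcel#4 extends the chain to parcel#4.
Then parcel#4 < parcel#10 extends the chain to parcel#10.
Then parcel#10 < parcel#3 extends the chain to parcel#3.
With parcel#3 < parcel#2: parcel#7 < parcel#17 < parcel#15 < parcel#8 < parcel#4 < parcel#10 < parcel#3 < parcel#2.
Then parcel#2 < parcel#9 extends the chain to parcel#9.
So parcel#9 is heavier.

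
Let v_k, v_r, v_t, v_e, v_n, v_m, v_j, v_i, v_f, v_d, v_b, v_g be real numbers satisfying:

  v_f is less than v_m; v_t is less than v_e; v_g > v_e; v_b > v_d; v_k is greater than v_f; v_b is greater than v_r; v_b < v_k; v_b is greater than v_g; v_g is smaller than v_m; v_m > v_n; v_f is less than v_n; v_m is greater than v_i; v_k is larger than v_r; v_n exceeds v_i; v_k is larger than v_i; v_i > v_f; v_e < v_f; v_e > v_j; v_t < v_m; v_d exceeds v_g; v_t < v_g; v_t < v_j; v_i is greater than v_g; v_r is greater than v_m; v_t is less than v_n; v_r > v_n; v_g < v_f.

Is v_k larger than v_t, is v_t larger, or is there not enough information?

v_k

Following the relations from v_t: v_t < v_e < v_g < v_f < v_i < v_n < v_m < v_r < v_b < v_k.
So v_k is larger.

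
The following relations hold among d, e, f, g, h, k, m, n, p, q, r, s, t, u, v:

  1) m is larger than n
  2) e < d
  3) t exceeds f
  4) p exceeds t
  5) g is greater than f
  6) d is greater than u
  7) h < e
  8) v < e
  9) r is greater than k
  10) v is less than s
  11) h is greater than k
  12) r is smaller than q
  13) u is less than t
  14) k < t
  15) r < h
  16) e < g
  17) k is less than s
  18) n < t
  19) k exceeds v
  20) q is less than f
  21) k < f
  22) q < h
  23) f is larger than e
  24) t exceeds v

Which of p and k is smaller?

k < r and r < q give k < q.
With q < h: k < r < q < h.
Then h < e extends the chain to e.
With e < f: k < r < q < h < e < f.
With f < t: k < r < q < h < e < f < t.
Then t < p extends the chain to p.
So k < p; k is the smaller of the two.

k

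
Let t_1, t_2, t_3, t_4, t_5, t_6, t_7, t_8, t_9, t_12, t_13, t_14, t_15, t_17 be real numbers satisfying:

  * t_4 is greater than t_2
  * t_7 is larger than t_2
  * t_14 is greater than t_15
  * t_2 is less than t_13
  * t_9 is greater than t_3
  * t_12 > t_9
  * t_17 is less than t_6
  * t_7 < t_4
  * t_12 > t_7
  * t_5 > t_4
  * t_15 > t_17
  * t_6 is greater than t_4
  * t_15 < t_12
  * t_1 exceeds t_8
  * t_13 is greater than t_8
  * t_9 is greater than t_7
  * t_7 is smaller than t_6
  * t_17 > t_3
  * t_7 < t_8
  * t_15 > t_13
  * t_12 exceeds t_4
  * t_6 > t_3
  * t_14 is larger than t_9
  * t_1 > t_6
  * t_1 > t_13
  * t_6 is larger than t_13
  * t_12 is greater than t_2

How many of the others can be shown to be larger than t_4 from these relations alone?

Directly above t_4: t_6, t_5, t_12.
One step further: t_1 (4 so far).
Nothing else is reachable above t_4; 4 in all.

4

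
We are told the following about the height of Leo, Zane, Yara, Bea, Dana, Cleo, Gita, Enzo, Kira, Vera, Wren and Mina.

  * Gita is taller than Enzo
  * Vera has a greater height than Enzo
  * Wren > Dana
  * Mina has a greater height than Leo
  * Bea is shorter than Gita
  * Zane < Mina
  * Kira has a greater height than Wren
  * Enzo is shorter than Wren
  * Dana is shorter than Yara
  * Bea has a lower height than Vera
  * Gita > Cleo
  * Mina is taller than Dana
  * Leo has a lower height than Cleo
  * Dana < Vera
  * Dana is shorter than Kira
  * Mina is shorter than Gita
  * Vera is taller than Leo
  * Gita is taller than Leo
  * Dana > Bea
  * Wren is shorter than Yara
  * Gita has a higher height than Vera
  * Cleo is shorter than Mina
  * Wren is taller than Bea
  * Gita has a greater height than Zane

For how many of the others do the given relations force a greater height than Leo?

4

Directly above Leo: Vera, Cleo, Mina, Gita.
Nothing else is reachable above Leo; 4 in all.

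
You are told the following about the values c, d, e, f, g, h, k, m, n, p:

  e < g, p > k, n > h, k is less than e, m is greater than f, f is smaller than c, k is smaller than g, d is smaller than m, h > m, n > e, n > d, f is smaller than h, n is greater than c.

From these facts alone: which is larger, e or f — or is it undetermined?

Following every chain through f: above f we get c, m, h, n.
e is not reached, and no chain runs the other way from e to f.
So the given relations leave the order of f and e undetermined.

undetermined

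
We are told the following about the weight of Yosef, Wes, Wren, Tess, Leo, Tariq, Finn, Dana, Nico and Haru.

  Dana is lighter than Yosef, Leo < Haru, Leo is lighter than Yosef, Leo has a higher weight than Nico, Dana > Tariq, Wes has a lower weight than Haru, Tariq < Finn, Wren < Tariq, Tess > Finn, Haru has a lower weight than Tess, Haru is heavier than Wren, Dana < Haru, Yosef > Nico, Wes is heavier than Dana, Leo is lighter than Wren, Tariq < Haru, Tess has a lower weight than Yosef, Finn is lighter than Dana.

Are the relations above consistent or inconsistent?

consistent

Every relation is compatible with Nico < Leo < Wren < Tariq < Finn < Dana < Wes < Haru < Tess < Yosef; the set is consistent.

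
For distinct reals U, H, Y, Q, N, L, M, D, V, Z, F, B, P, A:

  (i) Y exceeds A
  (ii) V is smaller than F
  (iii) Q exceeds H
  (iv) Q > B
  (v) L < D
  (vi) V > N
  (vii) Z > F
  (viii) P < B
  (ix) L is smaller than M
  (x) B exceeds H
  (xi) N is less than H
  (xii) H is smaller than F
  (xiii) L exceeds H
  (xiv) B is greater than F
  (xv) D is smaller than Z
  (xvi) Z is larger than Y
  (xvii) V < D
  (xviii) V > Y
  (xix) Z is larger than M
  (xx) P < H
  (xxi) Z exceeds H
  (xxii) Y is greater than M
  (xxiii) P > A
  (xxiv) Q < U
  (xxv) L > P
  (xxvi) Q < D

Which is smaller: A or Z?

A

Link the given pairs in sequence: A < P; P < H; H < L; L < M; M < Y; Y < V; V < F; F < B; B < Q; Q < D; D < Z.
Chaining these gives A < P < H < L < M < Y < V < F < B < Q < D < Z.
So A < Z; A is the smaller of the two.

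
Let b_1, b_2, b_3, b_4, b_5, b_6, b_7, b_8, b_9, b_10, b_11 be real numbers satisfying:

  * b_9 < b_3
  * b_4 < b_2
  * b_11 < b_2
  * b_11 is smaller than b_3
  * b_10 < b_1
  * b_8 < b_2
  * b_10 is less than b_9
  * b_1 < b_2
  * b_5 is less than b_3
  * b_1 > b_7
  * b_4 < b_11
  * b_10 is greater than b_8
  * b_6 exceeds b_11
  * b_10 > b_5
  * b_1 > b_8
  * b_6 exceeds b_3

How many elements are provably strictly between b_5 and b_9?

Chaining upward from b_5 reaches: b_10, b_1, b_2, b_3, b_6.
Chaining downward from b_9 reaches: b_8, b_10.
Strictly between b_5 and b_9 are those in both lists: b_10 — 1 element.

1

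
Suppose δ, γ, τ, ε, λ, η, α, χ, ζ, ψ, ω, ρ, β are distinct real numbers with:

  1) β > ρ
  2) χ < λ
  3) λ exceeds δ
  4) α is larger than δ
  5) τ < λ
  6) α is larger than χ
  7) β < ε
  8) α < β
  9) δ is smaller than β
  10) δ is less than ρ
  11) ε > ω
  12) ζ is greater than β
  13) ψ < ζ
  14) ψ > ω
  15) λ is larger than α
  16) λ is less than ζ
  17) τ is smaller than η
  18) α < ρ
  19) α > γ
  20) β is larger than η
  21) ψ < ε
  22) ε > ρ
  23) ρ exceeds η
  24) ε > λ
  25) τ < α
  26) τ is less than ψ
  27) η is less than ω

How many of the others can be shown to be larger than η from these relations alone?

From η the given relations immediately reach ω, ρ, β.
From those, ψ, ε, ζ — 6 in total.
No other element is forced above η by the given relations, so the count is 6.

6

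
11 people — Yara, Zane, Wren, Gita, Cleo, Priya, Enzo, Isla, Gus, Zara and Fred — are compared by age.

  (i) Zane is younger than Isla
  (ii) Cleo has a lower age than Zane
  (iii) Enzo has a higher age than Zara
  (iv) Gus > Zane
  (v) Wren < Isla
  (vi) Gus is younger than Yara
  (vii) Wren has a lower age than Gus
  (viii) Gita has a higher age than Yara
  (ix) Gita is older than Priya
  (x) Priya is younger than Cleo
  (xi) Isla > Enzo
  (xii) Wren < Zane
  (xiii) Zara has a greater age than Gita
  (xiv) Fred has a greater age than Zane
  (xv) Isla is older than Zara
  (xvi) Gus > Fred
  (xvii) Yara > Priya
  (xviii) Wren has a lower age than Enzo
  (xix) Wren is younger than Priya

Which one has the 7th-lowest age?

Yara

Piecing the relations together gives one ordering: Wren < Priya < Cleo < Zane < Fred < Gus < Yara < Gita < Zara < Enzo < Isla.
The 7th smallest is Yara.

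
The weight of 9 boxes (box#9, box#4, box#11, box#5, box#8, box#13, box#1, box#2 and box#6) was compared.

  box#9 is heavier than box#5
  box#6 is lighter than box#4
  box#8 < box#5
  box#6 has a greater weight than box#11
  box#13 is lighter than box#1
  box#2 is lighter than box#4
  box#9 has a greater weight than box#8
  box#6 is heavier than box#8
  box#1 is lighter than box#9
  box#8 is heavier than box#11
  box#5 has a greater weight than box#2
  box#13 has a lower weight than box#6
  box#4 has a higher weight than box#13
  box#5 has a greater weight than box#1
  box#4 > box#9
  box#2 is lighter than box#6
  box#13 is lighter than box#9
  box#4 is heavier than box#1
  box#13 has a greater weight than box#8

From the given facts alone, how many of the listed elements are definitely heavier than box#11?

The elements the relations force above box#11 are box#8, box#13, box#1, box#5, box#9, box#6, box#4 — no chain reaches any other.
That is 7.

7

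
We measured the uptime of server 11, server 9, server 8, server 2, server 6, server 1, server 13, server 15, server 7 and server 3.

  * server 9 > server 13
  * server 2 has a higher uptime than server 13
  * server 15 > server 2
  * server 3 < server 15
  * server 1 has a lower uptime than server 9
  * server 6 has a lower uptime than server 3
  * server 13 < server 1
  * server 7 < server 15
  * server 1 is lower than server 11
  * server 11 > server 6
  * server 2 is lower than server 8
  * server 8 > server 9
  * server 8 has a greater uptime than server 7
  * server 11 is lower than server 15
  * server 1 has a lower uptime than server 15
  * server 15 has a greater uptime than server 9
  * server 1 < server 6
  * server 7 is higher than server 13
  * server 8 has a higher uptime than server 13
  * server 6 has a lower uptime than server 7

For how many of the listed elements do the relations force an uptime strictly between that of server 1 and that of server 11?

1

Chaining upward from server 1 reaches: server 9, server 6, server 7, server 3, server 15, server 8.
Chaining downward from server 11 reaches: server 13, server 6.
Strictly between server 1 and server 11 are those in both lists: server 6 — 1 element.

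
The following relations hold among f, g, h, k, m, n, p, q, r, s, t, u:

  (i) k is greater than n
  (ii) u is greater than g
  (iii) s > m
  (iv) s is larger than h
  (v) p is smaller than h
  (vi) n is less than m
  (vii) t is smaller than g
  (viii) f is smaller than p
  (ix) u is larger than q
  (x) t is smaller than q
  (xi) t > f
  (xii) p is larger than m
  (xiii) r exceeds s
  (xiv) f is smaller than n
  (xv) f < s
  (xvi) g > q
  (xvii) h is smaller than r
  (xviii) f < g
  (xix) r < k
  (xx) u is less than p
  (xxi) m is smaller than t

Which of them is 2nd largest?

r

Piecing the relations together gives one ordering: f < n < m < t < q < g < u < p < h < s < r < k.
The 2nd largest is r.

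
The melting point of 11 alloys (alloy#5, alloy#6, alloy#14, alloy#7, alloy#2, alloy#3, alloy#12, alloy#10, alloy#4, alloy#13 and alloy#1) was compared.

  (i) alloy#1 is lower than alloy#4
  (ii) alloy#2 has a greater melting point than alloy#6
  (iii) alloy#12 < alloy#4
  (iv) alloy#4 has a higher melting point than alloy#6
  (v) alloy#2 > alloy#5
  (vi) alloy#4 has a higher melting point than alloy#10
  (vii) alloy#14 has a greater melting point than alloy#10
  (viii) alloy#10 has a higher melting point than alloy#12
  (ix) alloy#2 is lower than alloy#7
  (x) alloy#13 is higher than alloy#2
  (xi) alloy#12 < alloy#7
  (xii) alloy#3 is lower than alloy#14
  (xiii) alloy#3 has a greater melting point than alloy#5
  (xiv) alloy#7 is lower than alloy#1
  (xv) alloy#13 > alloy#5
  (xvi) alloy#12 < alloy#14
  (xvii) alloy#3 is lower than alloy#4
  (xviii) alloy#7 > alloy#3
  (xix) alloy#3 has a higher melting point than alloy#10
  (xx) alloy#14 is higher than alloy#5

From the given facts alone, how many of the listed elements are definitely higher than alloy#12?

6

From alloy#12 the given relations immediately reach alloy#10, alloy#7, alloy#14, alloy#4.
From those, alloy#3, alloy#1 — 6 in total.
Nothing else is reachable above alloy#12; 6 in all.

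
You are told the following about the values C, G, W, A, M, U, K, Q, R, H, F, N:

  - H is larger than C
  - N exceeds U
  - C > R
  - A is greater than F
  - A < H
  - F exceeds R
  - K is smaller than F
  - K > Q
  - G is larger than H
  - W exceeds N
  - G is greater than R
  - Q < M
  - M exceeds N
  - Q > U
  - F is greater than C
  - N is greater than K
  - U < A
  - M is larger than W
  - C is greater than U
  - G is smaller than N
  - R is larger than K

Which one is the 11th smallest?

The consecutive relations fix a unique order: U < Q < K < R < C < F < A < H < G < N < W < M.
Counting 11 from the smallest end gives W.

W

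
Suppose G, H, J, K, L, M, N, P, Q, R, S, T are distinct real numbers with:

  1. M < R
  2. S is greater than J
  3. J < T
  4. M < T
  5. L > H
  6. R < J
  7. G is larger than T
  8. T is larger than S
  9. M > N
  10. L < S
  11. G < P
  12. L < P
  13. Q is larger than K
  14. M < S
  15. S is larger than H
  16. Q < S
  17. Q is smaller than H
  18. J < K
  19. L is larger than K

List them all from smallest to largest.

Each adjacent pair is fixed by a given relation: N < M; M < R; R < J; J < K; K < Q; Q < H; H < L; L < S; S < T; T < G; G < P. Chaining them end to end gives the full order.

N < M < R < J < K < Q < H < L < S < T < G < P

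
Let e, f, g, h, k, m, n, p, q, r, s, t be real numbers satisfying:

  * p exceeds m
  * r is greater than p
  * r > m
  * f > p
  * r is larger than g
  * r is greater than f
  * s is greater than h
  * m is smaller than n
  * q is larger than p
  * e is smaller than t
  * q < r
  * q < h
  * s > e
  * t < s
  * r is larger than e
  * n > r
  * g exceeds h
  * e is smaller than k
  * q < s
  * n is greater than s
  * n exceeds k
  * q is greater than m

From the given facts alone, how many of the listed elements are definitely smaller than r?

7

From r the given relations immediately reach m, p, q, e, f, g.
From those, h — 7 in total.
Nothing else is reachable below r; 7 in all.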